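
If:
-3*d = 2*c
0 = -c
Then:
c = 0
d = 0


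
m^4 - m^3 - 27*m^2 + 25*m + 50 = (m - 5)*(m - 2)*(m + 1)*(m + 5)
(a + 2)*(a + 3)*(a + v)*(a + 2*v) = a^4 + 3*a^3*v + 5*a^3 + 2*a^2*v^2 + 15*a^2*v + 6*a^2 + 10*a*v^2 + 18*a*v + 12*v^2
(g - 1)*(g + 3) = g^2 + 2*g - 3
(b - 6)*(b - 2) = b^2 - 8*b + 12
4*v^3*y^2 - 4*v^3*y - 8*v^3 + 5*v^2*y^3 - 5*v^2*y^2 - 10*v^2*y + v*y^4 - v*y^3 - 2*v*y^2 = (v + y)*(4*v + y)*(y - 2)*(v*y + v)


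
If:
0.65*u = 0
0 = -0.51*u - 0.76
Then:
No Solution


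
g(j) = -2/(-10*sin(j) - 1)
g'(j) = -20*cos(j)/(-10*sin(j) - 1)^2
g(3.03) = 0.95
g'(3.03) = 4.45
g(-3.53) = 0.42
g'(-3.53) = 0.81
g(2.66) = 0.36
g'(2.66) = 0.56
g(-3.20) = 1.26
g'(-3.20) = 7.96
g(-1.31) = -0.23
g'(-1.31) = -0.07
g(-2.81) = -0.89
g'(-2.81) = 3.72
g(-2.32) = -0.32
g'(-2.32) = 0.34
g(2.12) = 0.21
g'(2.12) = 0.11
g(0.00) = 2.00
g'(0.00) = -20.00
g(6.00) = -1.11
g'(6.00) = -5.97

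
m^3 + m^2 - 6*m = m*(m - 2)*(m + 3)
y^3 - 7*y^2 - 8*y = y*(y - 8)*(y + 1)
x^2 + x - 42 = (x - 6)*(x + 7)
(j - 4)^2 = j^2 - 8*j + 16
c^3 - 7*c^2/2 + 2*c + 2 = (c - 2)^2*(c + 1/2)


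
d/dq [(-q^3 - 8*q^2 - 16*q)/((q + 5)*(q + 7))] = (-q^4 - 24*q^3 - 185*q^2 - 560*q - 560)/(q^4 + 24*q^3 + 214*q^2 + 840*q + 1225)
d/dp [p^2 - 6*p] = 2*p - 6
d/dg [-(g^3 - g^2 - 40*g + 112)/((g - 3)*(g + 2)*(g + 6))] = 2*(-3*g^4 - 28*g^3 + 116*g^2 + 524*g - 1392)/(g^6 + 10*g^5 + g^4 - 192*g^3 - 216*g^2 + 864*g + 1296)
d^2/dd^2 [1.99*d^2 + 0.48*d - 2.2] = 3.98000000000000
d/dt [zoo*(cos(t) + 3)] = zoo*sin(t)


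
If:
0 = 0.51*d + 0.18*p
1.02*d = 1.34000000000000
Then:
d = 1.31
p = -3.72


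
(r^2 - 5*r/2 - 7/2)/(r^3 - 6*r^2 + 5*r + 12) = (r - 7/2)/(r^2 - 7*r + 12)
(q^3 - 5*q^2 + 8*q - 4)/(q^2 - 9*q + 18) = (q^3 - 5*q^2 + 8*q - 4)/(q^2 - 9*q + 18)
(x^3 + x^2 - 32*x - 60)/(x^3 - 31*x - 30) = (x + 2)/(x + 1)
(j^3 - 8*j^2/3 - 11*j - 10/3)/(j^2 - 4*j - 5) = (3*j^2 + 7*j + 2)/(3*(j + 1))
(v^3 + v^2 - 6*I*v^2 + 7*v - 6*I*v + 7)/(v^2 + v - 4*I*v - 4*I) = (v^2 - 6*I*v + 7)/(v - 4*I)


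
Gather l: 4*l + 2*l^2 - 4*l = 2*l^2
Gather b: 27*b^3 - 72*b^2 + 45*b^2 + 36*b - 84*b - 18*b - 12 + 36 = 27*b^3 - 27*b^2 - 66*b + 24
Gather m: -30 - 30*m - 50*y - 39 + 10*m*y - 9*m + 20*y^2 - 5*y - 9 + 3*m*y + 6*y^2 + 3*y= m*(13*y - 39) + 26*y^2 - 52*y - 78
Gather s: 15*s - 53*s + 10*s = -28*s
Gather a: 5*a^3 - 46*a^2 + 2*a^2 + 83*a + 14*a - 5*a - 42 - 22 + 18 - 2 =5*a^3 - 44*a^2 + 92*a - 48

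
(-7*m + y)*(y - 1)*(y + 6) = -7*m*y^2 - 35*m*y + 42*m + y^3 + 5*y^2 - 6*y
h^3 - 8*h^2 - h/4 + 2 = (h - 8)*(h - 1/2)*(h + 1/2)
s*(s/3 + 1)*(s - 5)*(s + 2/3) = s^4/3 - 4*s^3/9 - 49*s^2/9 - 10*s/3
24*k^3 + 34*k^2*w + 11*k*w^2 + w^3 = (k + w)*(4*k + w)*(6*k + w)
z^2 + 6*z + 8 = (z + 2)*(z + 4)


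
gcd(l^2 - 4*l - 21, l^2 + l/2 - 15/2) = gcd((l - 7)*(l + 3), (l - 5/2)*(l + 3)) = l + 3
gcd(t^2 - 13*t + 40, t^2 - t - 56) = t - 8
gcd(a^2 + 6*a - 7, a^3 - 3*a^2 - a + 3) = a - 1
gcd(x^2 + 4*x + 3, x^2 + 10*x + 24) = 1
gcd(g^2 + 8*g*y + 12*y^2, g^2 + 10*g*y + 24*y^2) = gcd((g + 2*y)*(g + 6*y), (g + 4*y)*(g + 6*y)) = g + 6*y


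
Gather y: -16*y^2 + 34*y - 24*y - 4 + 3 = -16*y^2 + 10*y - 1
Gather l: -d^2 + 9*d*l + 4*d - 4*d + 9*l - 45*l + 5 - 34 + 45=-d^2 + l*(9*d - 36) + 16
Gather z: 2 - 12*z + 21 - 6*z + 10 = 33 - 18*z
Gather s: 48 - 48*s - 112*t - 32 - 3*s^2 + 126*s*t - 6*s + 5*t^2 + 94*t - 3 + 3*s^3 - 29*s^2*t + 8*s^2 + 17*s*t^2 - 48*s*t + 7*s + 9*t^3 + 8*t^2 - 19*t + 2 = 3*s^3 + s^2*(5 - 29*t) + s*(17*t^2 + 78*t - 47) + 9*t^3 + 13*t^2 - 37*t + 15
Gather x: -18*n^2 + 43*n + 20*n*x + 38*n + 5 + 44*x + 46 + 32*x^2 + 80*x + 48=-18*n^2 + 81*n + 32*x^2 + x*(20*n + 124) + 99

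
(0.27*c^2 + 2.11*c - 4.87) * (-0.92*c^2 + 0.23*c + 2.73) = -0.2484*c^4 - 1.8791*c^3 + 5.7028*c^2 + 4.6402*c - 13.2951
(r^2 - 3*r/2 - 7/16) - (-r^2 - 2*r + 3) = 2*r^2 + r/2 - 55/16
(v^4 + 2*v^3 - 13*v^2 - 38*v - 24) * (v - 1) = v^5 + v^4 - 15*v^3 - 25*v^2 + 14*v + 24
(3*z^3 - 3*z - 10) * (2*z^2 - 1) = 6*z^5 - 9*z^3 - 20*z^2 + 3*z + 10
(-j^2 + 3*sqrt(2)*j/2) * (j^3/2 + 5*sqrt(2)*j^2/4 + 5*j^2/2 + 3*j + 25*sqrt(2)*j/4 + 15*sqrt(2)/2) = -j^5/2 - 5*j^4/2 - sqrt(2)*j^4/2 - 5*sqrt(2)*j^3/2 + 3*j^3/4 - 3*sqrt(2)*j^2 + 75*j^2/4 + 45*j/2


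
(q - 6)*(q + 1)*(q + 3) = q^3 - 2*q^2 - 21*q - 18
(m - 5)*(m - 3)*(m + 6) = m^3 - 2*m^2 - 33*m + 90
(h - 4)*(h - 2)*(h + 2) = h^3 - 4*h^2 - 4*h + 16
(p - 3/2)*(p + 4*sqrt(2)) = p^2 - 3*p/2 + 4*sqrt(2)*p - 6*sqrt(2)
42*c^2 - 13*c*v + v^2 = (-7*c + v)*(-6*c + v)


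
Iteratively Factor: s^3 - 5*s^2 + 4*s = (s - 1)*(s^2 - 4*s) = s*(s - 1)*(s - 4)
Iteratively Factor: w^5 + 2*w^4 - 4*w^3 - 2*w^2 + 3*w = (w + 3)*(w^4 - w^3 - w^2 + w) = (w + 1)*(w + 3)*(w^3 - 2*w^2 + w) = (w - 1)*(w + 1)*(w + 3)*(w^2 - w) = w*(w - 1)*(w + 1)*(w + 3)*(w - 1)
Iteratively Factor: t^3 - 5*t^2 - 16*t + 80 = (t - 5)*(t^2 - 16) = (t - 5)*(t + 4)*(t - 4)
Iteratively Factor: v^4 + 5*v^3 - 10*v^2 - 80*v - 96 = (v - 4)*(v^3 + 9*v^2 + 26*v + 24) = (v - 4)*(v + 2)*(v^2 + 7*v + 12) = (v - 4)*(v + 2)*(v + 3)*(v + 4)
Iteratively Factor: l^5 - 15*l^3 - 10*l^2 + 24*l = (l + 2)*(l^4 - 2*l^3 - 11*l^2 + 12*l) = (l + 2)*(l + 3)*(l^3 - 5*l^2 + 4*l) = (l - 4)*(l + 2)*(l + 3)*(l^2 - l) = l*(l - 4)*(l + 2)*(l + 3)*(l - 1)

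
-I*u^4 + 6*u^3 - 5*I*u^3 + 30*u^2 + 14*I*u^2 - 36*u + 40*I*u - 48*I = (u + 6)*(u + 2*I)*(u + 4*I)*(-I*u + I)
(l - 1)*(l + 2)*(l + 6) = l^3 + 7*l^2 + 4*l - 12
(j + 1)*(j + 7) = j^2 + 8*j + 7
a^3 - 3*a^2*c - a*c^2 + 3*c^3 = (a - 3*c)*(a - c)*(a + c)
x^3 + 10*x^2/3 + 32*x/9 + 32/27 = (x + 2/3)*(x + 4/3)^2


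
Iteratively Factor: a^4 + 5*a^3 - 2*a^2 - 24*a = (a - 2)*(a^3 + 7*a^2 + 12*a) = a*(a - 2)*(a^2 + 7*a + 12) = a*(a - 2)*(a + 3)*(a + 4)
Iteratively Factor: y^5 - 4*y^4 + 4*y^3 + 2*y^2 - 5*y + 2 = (y - 1)*(y^4 - 3*y^3 + y^2 + 3*y - 2) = (y - 2)*(y - 1)*(y^3 - y^2 - y + 1) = (y - 2)*(y - 1)^2*(y^2 - 1) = (y - 2)*(y - 1)^3*(y + 1)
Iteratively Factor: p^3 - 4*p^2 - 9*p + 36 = (p + 3)*(p^2 - 7*p + 12) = (p - 4)*(p + 3)*(p - 3)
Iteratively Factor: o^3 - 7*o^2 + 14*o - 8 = (o - 4)*(o^2 - 3*o + 2) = (o - 4)*(o - 2)*(o - 1)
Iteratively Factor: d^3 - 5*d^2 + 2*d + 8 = (d - 4)*(d^2 - d - 2) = (d - 4)*(d - 2)*(d + 1)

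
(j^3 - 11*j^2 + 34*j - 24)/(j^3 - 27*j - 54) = (j^2 - 5*j + 4)/(j^2 + 6*j + 9)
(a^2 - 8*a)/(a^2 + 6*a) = (a - 8)/(a + 6)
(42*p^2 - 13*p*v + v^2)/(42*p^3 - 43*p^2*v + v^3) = (7*p - v)/(7*p^2 - 6*p*v - v^2)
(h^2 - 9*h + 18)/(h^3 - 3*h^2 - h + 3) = (h - 6)/(h^2 - 1)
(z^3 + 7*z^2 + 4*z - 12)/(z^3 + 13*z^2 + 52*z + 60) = (z - 1)/(z + 5)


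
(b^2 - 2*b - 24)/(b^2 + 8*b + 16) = (b - 6)/(b + 4)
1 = 1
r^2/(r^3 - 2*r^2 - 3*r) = r/(r^2 - 2*r - 3)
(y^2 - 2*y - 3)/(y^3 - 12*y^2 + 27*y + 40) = (y - 3)/(y^2 - 13*y + 40)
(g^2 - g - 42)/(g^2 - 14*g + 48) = (g^2 - g - 42)/(g^2 - 14*g + 48)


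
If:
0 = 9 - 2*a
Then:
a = 9/2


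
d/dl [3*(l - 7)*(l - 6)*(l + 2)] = 9*l^2 - 66*l + 48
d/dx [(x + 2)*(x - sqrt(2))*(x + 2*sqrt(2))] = 3*x^2 + 2*sqrt(2)*x + 4*x - 4 + 2*sqrt(2)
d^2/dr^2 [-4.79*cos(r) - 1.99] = 4.79*cos(r)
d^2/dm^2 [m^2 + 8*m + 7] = 2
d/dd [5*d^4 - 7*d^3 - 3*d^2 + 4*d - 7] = 20*d^3 - 21*d^2 - 6*d + 4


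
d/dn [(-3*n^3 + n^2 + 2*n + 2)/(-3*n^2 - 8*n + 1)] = (9*n^4 + 48*n^3 - 11*n^2 + 14*n + 18)/(9*n^4 + 48*n^3 + 58*n^2 - 16*n + 1)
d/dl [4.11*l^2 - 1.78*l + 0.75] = 8.22*l - 1.78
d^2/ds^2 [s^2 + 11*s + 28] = 2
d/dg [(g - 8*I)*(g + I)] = 2*g - 7*I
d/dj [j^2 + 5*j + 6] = 2*j + 5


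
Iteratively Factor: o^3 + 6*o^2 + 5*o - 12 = (o + 3)*(o^2 + 3*o - 4) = (o - 1)*(o + 3)*(o + 4)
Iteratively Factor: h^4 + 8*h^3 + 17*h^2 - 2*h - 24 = (h + 2)*(h^3 + 6*h^2 + 5*h - 12) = (h + 2)*(h + 3)*(h^2 + 3*h - 4) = (h + 2)*(h + 3)*(h + 4)*(h - 1)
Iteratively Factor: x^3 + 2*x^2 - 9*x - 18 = (x + 3)*(x^2 - x - 6) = (x - 3)*(x + 3)*(x + 2)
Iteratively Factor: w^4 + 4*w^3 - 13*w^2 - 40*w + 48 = (w - 1)*(w^3 + 5*w^2 - 8*w - 48) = (w - 1)*(w + 4)*(w^2 + w - 12) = (w - 3)*(w - 1)*(w + 4)*(w + 4)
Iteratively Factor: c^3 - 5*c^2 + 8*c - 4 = (c - 1)*(c^2 - 4*c + 4) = (c - 2)*(c - 1)*(c - 2)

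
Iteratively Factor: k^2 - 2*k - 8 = (k + 2)*(k - 4)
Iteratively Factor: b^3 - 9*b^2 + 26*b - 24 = (b - 3)*(b^2 - 6*b + 8) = (b - 4)*(b - 3)*(b - 2)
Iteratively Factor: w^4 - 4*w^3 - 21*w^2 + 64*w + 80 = (w - 4)*(w^3 - 21*w - 20) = (w - 4)*(w + 4)*(w^2 - 4*w - 5) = (w - 5)*(w - 4)*(w + 4)*(w + 1)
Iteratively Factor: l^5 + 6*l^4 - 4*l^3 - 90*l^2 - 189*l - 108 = (l + 3)*(l^4 + 3*l^3 - 13*l^2 - 51*l - 36) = (l + 1)*(l + 3)*(l^3 + 2*l^2 - 15*l - 36) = (l - 4)*(l + 1)*(l + 3)*(l^2 + 6*l + 9) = (l - 4)*(l + 1)*(l + 3)^2*(l + 3)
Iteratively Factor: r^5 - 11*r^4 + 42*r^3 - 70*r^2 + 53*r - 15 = (r - 1)*(r^4 - 10*r^3 + 32*r^2 - 38*r + 15) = (r - 1)^2*(r^3 - 9*r^2 + 23*r - 15) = (r - 1)^3*(r^2 - 8*r + 15) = (r - 5)*(r - 1)^3*(r - 3)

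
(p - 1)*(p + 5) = p^2 + 4*p - 5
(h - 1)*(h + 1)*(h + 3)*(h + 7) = h^4 + 10*h^3 + 20*h^2 - 10*h - 21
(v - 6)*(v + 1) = v^2 - 5*v - 6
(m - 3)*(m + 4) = m^2 + m - 12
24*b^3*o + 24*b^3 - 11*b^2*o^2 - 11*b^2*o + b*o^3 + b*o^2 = (-8*b + o)*(-3*b + o)*(b*o + b)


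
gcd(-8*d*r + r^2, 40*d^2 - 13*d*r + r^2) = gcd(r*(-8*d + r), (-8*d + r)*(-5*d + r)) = -8*d + r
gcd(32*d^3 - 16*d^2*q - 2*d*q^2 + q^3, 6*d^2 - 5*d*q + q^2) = -2*d + q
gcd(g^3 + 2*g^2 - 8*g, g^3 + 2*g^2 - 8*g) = g^3 + 2*g^2 - 8*g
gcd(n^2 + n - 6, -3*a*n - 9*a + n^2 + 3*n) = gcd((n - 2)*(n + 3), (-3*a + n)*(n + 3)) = n + 3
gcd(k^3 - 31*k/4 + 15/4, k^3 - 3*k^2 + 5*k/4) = k^2 - 3*k + 5/4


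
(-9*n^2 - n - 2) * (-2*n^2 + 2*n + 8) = 18*n^4 - 16*n^3 - 70*n^2 - 12*n - 16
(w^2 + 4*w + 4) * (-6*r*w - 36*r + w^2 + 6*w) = -6*r*w^3 - 60*r*w^2 - 168*r*w - 144*r + w^4 + 10*w^3 + 28*w^2 + 24*w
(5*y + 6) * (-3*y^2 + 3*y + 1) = -15*y^3 - 3*y^2 + 23*y + 6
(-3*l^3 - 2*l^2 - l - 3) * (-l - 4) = 3*l^4 + 14*l^3 + 9*l^2 + 7*l + 12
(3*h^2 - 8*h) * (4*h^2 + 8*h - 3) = 12*h^4 - 8*h^3 - 73*h^2 + 24*h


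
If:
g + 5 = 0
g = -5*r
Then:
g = -5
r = 1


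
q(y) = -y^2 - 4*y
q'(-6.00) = 8.00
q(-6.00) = -12.00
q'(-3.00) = 2.00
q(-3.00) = 3.00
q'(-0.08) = -3.84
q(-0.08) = 0.31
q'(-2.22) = 0.44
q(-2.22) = 3.95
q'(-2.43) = 0.86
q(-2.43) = 3.82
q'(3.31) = -10.62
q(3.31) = -24.20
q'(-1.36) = -1.28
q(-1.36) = 3.59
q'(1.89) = -7.78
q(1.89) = -11.13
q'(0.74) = -5.48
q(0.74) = -3.51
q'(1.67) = -7.34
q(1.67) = -9.47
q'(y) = -2*y - 4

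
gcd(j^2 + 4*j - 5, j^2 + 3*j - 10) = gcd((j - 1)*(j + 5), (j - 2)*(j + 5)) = j + 5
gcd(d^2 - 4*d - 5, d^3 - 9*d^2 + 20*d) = d - 5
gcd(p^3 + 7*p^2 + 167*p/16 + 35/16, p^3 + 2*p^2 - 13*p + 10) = p + 5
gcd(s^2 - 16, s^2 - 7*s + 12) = s - 4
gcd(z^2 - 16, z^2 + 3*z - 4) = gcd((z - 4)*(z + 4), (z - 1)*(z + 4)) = z + 4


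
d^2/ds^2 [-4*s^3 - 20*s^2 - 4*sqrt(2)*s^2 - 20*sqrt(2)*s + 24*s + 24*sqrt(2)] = -24*s - 40 - 8*sqrt(2)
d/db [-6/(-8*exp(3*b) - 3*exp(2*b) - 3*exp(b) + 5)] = (-144*exp(2*b) - 36*exp(b) - 18)*exp(b)/(8*exp(3*b) + 3*exp(2*b) + 3*exp(b) - 5)^2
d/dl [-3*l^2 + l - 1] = 1 - 6*l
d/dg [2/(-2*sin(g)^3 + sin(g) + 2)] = 4*(cos(g) - 3*cos(3*g))/(sin(g) - sin(3*g) - 4)^2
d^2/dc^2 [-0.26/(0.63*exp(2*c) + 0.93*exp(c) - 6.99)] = ((0.6552*exp(c) + 0.2418)*(0.63*exp(2*c) + 0.93*exp(c) - 6.99) - 0.26*(1.26*exp(c) + 0.93)*(2.52*exp(c) + 1.86)*exp(c))*exp(c)/(0.63*exp(2*c) + 0.93*exp(c) - 6.99)^3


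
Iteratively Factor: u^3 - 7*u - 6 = (u - 3)*(u^2 + 3*u + 2) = (u - 3)*(u + 2)*(u + 1)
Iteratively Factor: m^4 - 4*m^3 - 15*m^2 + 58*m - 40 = (m + 4)*(m^3 - 8*m^2 + 17*m - 10) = (m - 1)*(m + 4)*(m^2 - 7*m + 10) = (m - 5)*(m - 1)*(m + 4)*(m - 2)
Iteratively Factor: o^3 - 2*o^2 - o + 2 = (o - 1)*(o^2 - o - 2) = (o - 2)*(o - 1)*(o + 1)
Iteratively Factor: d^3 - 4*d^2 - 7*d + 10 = (d - 5)*(d^2 + d - 2) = (d - 5)*(d + 2)*(d - 1)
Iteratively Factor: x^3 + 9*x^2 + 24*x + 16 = (x + 4)*(x^2 + 5*x + 4) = (x + 1)*(x + 4)*(x + 4)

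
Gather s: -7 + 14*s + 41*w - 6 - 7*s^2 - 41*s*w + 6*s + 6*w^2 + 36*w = -7*s^2 + s*(20 - 41*w) + 6*w^2 + 77*w - 13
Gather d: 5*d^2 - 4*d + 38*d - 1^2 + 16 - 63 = 5*d^2 + 34*d - 48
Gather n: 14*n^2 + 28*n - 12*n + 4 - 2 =14*n^2 + 16*n + 2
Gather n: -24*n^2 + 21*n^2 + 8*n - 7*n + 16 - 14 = -3*n^2 + n + 2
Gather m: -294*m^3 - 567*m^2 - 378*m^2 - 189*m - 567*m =-294*m^3 - 945*m^2 - 756*m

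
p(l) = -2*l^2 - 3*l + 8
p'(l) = -4*l - 3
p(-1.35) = 8.40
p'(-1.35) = 2.40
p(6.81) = -105.18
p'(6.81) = -30.24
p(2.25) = -8.88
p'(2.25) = -12.00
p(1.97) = -5.67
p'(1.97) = -10.88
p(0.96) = 3.28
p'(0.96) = -6.84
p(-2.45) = 3.34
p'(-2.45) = 6.80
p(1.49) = -0.91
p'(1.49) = -8.96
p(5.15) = -60.50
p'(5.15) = -23.60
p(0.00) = 8.00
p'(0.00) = -3.00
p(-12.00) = -244.00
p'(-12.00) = 45.00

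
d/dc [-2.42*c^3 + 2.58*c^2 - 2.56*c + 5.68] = -7.26*c^2 + 5.16*c - 2.56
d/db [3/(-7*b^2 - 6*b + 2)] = 6*(7*b + 3)/(7*b^2 + 6*b - 2)^2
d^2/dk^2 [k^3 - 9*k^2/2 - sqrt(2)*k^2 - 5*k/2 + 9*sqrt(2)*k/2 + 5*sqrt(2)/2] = 6*k - 9 - 2*sqrt(2)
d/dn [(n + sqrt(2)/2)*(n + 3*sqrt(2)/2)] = 2*n + 2*sqrt(2)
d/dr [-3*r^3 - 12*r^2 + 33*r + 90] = -9*r^2 - 24*r + 33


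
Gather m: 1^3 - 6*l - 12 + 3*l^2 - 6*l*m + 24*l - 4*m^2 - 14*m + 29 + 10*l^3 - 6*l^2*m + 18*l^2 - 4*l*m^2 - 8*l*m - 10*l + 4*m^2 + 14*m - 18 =10*l^3 + 21*l^2 - 4*l*m^2 + 8*l + m*(-6*l^2 - 14*l)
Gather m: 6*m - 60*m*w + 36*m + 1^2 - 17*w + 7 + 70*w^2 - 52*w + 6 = m*(42 - 60*w) + 70*w^2 - 69*w + 14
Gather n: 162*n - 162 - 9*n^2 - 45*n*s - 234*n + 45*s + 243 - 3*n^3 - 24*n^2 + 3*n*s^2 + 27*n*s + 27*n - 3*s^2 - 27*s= -3*n^3 - 33*n^2 + n*(3*s^2 - 18*s - 45) - 3*s^2 + 18*s + 81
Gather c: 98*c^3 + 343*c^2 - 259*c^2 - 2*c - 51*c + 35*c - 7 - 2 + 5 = 98*c^3 + 84*c^2 - 18*c - 4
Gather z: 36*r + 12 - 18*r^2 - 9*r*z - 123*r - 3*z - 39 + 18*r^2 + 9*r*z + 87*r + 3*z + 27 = 0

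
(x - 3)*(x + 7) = x^2 + 4*x - 21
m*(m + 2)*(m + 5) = m^3 + 7*m^2 + 10*m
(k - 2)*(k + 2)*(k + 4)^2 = k^4 + 8*k^3 + 12*k^2 - 32*k - 64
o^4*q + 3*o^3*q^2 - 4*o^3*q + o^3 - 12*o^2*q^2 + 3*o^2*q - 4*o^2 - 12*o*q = o*(o - 4)*(o + 3*q)*(o*q + 1)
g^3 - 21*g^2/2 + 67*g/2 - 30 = (g - 5)*(g - 4)*(g - 3/2)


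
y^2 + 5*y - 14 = (y - 2)*(y + 7)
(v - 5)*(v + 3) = v^2 - 2*v - 15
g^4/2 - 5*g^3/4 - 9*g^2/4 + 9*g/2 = g*(g/2 + 1)*(g - 3)*(g - 3/2)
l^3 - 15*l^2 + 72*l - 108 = (l - 6)^2*(l - 3)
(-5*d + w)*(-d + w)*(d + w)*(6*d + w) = 30*d^4 - d^3*w - 31*d^2*w^2 + d*w^3 + w^4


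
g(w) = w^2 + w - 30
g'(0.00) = 1.00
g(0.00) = -30.00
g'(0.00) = 1.00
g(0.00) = -30.00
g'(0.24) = 1.48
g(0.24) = -29.70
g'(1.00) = 3.00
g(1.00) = -28.00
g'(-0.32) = 0.36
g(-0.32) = -30.22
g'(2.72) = 6.44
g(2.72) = -19.88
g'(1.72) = 4.44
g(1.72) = -25.32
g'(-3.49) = -5.98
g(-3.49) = -21.31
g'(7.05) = 15.10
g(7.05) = 26.75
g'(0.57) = 2.14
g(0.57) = -29.11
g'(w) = 2*w + 1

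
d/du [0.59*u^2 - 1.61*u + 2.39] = 1.18*u - 1.61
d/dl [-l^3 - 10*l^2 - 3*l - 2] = -3*l^2 - 20*l - 3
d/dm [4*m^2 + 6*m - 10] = 8*m + 6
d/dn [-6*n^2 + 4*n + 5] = 4 - 12*n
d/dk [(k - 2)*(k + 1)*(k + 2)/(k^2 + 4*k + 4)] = k*(k + 4)/(k^2 + 4*k + 4)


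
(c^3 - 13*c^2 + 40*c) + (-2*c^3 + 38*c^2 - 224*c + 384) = -c^3 + 25*c^2 - 184*c + 384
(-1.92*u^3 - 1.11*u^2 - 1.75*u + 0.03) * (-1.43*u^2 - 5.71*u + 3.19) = 2.7456*u^5 + 12.5505*u^4 + 2.7158*u^3 + 6.4087*u^2 - 5.7538*u + 0.0957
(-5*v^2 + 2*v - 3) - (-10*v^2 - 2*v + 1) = 5*v^2 + 4*v - 4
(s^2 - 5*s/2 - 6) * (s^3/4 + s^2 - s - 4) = s^5/4 + 3*s^4/8 - 5*s^3 - 15*s^2/2 + 16*s + 24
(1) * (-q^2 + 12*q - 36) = -q^2 + 12*q - 36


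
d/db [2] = 0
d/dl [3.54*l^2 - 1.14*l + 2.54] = 7.08*l - 1.14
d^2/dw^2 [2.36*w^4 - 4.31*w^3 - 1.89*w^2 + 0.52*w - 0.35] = 28.32*w^2 - 25.86*w - 3.78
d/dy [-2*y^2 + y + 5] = 1 - 4*y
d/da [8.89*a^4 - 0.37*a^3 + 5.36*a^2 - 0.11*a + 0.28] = 35.56*a^3 - 1.11*a^2 + 10.72*a - 0.11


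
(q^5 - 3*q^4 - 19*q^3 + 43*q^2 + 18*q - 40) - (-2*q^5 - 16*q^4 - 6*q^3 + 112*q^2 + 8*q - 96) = 3*q^5 + 13*q^4 - 13*q^3 - 69*q^2 + 10*q + 56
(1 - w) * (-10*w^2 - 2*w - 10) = 10*w^3 - 8*w^2 + 8*w - 10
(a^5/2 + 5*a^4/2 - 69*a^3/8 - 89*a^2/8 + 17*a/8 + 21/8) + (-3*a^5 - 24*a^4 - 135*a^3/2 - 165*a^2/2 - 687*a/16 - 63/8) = -5*a^5/2 - 43*a^4/2 - 609*a^3/8 - 749*a^2/8 - 653*a/16 - 21/4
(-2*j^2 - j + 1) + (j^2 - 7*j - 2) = -j^2 - 8*j - 1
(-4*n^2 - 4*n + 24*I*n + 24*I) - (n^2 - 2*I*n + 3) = -5*n^2 - 4*n + 26*I*n - 3 + 24*I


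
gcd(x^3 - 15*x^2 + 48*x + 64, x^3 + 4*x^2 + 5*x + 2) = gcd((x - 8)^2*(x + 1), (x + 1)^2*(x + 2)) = x + 1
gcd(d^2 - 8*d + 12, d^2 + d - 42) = d - 6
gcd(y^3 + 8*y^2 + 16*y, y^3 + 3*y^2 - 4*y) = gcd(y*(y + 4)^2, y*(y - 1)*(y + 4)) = y^2 + 4*y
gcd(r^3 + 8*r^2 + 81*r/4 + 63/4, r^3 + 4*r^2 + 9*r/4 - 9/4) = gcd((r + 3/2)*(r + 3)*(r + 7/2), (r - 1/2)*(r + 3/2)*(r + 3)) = r^2 + 9*r/2 + 9/2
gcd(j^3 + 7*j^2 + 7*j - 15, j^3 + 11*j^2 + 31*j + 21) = j + 3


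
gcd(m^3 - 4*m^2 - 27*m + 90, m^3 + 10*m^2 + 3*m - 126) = m - 3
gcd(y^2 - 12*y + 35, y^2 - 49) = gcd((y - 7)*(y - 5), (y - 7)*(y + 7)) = y - 7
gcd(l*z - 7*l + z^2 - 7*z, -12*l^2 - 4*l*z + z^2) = 1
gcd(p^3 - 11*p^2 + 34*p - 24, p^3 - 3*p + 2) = p - 1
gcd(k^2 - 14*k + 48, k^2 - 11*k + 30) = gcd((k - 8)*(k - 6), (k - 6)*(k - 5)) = k - 6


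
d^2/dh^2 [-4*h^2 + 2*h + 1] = -8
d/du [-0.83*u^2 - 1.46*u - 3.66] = -1.66*u - 1.46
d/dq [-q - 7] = -1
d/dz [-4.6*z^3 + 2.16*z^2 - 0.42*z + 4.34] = -13.8*z^2 + 4.32*z - 0.42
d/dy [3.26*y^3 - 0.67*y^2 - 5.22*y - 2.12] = 9.78*y^2 - 1.34*y - 5.22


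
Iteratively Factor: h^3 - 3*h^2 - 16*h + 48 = (h + 4)*(h^2 - 7*h + 12) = (h - 3)*(h + 4)*(h - 4)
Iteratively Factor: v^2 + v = (v)*(v + 1)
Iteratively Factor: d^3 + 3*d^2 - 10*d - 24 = (d + 2)*(d^2 + d - 12) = (d - 3)*(d + 2)*(d + 4)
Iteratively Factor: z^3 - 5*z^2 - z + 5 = (z - 1)*(z^2 - 4*z - 5) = (z - 1)*(z + 1)*(z - 5)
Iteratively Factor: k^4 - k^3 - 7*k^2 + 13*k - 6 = (k - 1)*(k^3 - 7*k + 6) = (k - 2)*(k - 1)*(k^2 + 2*k - 3) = (k - 2)*(k - 1)*(k + 3)*(k - 1)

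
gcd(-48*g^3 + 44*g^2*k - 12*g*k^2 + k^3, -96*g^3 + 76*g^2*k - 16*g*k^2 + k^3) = 12*g^2 - 8*g*k + k^2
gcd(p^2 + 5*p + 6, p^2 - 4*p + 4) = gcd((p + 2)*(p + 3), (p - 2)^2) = 1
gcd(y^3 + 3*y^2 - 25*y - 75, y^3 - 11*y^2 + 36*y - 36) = 1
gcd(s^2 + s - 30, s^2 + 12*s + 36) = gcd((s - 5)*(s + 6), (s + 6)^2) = s + 6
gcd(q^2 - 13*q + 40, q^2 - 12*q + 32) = q - 8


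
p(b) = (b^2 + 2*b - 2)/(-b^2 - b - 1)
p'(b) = (2*b + 1)*(b^2 + 2*b - 2)/(-b^2 - b - 1)^2 + (2*b + 2)/(-b^2 - b - 1) = (b^2 - 6*b - 4)/(b^4 + 2*b^3 + 3*b^2 + 2*b + 1)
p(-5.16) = -0.64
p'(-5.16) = 0.11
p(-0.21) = 2.85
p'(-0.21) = -3.87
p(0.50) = 0.43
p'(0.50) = -2.20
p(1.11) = -0.43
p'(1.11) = -0.84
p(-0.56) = 3.72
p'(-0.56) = -0.57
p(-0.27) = 3.07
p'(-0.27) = -3.58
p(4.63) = -1.06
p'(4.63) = -0.01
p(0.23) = 1.16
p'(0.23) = -3.24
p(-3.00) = -0.14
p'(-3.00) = 0.47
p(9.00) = -1.07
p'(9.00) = 0.00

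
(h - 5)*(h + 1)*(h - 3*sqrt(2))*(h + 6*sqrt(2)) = h^4 - 4*h^3 + 3*sqrt(2)*h^3 - 41*h^2 - 12*sqrt(2)*h^2 - 15*sqrt(2)*h + 144*h + 180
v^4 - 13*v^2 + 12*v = v*(v - 3)*(v - 1)*(v + 4)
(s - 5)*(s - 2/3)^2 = s^3 - 19*s^2/3 + 64*s/9 - 20/9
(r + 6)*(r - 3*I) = r^2 + 6*r - 3*I*r - 18*I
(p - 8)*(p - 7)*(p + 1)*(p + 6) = p^4 - 8*p^3 - 43*p^2 + 302*p + 336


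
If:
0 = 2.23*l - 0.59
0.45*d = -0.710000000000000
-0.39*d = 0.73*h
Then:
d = -1.58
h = 0.84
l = 0.26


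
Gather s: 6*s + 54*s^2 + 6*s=54*s^2 + 12*s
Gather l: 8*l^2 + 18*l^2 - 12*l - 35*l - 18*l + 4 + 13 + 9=26*l^2 - 65*l + 26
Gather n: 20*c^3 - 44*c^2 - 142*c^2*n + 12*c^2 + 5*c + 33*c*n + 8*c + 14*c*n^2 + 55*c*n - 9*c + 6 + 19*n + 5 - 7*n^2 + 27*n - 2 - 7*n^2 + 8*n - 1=20*c^3 - 32*c^2 + 4*c + n^2*(14*c - 14) + n*(-142*c^2 + 88*c + 54) + 8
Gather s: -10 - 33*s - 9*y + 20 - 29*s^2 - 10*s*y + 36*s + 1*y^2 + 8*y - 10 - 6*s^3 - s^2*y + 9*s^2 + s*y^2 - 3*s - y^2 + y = -6*s^3 + s^2*(-y - 20) + s*(y^2 - 10*y)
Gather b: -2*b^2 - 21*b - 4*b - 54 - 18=-2*b^2 - 25*b - 72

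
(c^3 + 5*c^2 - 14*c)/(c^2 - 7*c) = (c^2 + 5*c - 14)/(c - 7)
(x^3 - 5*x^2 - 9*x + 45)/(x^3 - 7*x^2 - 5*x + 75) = (x - 3)/(x - 5)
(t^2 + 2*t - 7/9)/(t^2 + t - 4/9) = (3*t + 7)/(3*t + 4)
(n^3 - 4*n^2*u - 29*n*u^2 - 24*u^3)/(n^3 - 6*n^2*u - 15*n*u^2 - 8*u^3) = (n + 3*u)/(n + u)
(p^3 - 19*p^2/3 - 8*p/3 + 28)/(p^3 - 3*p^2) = (3*p^3 - 19*p^2 - 8*p + 84)/(3*p^2*(p - 3))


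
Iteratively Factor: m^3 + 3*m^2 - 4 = (m + 2)*(m^2 + m - 2) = (m + 2)^2*(m - 1)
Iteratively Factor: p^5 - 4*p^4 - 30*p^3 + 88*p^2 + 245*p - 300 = (p - 5)*(p^4 + p^3 - 25*p^2 - 37*p + 60) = (p - 5)*(p + 3)*(p^3 - 2*p^2 - 19*p + 20) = (p - 5)*(p - 1)*(p + 3)*(p^2 - p - 20) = (p - 5)*(p - 1)*(p + 3)*(p + 4)*(p - 5)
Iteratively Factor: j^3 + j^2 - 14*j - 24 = (j - 4)*(j^2 + 5*j + 6) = (j - 4)*(j + 2)*(j + 3)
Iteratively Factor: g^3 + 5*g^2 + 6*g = (g + 2)*(g^2 + 3*g) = g*(g + 2)*(g + 3)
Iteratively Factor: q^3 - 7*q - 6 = (q + 2)*(q^2 - 2*q - 3) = (q - 3)*(q + 2)*(q + 1)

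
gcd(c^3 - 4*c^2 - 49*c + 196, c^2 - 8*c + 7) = c - 7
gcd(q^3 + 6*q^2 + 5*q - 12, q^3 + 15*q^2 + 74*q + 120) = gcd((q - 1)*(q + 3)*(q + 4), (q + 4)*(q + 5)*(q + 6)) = q + 4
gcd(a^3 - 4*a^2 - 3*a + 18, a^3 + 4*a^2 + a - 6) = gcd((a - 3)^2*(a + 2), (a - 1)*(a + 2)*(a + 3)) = a + 2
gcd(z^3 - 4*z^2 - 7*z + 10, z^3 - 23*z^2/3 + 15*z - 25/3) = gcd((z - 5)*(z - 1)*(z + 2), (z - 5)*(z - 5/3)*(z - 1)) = z^2 - 6*z + 5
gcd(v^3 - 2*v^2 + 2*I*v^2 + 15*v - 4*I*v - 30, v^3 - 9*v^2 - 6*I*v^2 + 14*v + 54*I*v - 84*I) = v - 2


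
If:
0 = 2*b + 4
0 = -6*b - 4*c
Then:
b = -2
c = 3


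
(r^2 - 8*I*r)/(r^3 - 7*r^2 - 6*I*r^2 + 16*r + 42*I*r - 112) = r/(r^2 + r*(-7 + 2*I) - 14*I)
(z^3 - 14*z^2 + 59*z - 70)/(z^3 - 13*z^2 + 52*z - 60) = (z - 7)/(z - 6)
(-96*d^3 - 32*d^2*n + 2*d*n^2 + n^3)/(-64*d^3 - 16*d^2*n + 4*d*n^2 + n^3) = (6*d - n)/(4*d - n)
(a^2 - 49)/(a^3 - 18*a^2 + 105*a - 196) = (a + 7)/(a^2 - 11*a + 28)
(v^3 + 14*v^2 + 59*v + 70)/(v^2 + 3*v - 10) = (v^2 + 9*v + 14)/(v - 2)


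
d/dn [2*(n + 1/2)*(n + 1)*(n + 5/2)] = 6*n^2 + 16*n + 17/2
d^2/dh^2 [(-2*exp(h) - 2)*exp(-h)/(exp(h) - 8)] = 2*(-exp(3*h) - 12*exp(2*h) + 24*exp(h) - 64)*exp(-h)/(exp(3*h) - 24*exp(2*h) + 192*exp(h) - 512)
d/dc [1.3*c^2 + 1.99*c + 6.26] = 2.6*c + 1.99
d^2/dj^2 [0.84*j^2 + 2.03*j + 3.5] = 1.68000000000000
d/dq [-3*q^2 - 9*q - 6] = -6*q - 9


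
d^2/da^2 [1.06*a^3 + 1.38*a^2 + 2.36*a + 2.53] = 6.36*a + 2.76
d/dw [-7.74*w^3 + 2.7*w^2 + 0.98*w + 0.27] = -23.22*w^2 + 5.4*w + 0.98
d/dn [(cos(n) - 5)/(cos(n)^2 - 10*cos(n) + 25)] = sin(n)/(cos(n) - 5)^2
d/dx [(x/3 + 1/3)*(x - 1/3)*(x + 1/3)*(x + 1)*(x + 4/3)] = 5*x^4/3 + 40*x^3/9 + 32*x^2/9 + 52*x/81 - 11/81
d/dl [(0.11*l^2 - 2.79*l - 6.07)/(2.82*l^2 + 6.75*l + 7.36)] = (8.6103*l^2 + 35.854*l + 20.4381)/(7.9524*l^4 + 38.07*l^3 + 87.0729*l^2 + 99.36*l + 54.1696)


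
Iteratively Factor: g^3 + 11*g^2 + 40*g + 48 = (g + 4)*(g^2 + 7*g + 12) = (g + 4)^2*(g + 3)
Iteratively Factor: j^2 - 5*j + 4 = (j - 4)*(j - 1)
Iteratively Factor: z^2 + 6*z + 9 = (z + 3)*(z + 3)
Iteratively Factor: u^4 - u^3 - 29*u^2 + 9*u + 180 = (u + 4)*(u^3 - 5*u^2 - 9*u + 45) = (u - 5)*(u + 4)*(u^2 - 9) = (u - 5)*(u + 3)*(u + 4)*(u - 3)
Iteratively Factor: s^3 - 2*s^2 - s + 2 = (s - 2)*(s^2 - 1) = (s - 2)*(s - 1)*(s + 1)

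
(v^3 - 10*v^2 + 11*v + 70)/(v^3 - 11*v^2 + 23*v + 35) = (v + 2)/(v + 1)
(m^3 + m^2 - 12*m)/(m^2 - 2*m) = (m^2 + m - 12)/(m - 2)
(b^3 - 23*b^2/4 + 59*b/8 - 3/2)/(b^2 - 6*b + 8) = (8*b^2 - 14*b + 3)/(8*(b - 2))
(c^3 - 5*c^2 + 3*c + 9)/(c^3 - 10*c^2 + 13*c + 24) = (c - 3)/(c - 8)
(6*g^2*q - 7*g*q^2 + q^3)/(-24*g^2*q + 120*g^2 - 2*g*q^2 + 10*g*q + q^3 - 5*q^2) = q*(-g + q)/(4*g*q - 20*g + q^2 - 5*q)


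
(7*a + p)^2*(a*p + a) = 49*a^3*p + 49*a^3 + 14*a^2*p^2 + 14*a^2*p + a*p^3 + a*p^2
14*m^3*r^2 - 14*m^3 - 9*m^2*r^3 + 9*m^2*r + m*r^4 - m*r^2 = (-7*m + r)*(-2*m + r)*(r - 1)*(m*r + m)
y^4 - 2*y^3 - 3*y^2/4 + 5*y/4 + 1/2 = (y - 2)*(y - 1)*(y + 1/2)^2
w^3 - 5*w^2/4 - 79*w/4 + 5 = (w - 5)*(w - 1/4)*(w + 4)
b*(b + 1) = b^2 + b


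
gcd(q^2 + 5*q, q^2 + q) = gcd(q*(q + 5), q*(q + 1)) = q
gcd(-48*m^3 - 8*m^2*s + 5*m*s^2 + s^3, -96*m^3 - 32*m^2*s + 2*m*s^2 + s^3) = 16*m^2 + 8*m*s + s^2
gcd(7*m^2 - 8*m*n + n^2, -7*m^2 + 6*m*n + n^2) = m - n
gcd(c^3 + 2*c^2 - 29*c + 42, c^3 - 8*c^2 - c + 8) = 1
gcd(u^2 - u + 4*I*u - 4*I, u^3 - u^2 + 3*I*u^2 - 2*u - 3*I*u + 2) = u - 1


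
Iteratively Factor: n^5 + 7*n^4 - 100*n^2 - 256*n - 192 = (n + 4)*(n^4 + 3*n^3 - 12*n^2 - 52*n - 48) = (n + 2)*(n + 4)*(n^3 + n^2 - 14*n - 24) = (n + 2)*(n + 3)*(n + 4)*(n^2 - 2*n - 8) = (n + 2)^2*(n + 3)*(n + 4)*(n - 4)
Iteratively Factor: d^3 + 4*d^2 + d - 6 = (d - 1)*(d^2 + 5*d + 6) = (d - 1)*(d + 2)*(d + 3)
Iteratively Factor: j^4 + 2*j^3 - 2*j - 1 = (j + 1)*(j^3 + j^2 - j - 1) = (j + 1)^2*(j^2 - 1) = (j - 1)*(j + 1)^2*(j + 1)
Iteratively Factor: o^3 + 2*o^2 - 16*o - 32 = (o + 2)*(o^2 - 16) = (o - 4)*(o + 2)*(o + 4)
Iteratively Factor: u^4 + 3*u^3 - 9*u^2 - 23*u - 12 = (u + 1)*(u^3 + 2*u^2 - 11*u - 12) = (u + 1)^2*(u^2 + u - 12) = (u - 3)*(u + 1)^2*(u + 4)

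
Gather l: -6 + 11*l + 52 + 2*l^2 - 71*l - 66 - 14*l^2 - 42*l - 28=-12*l^2 - 102*l - 48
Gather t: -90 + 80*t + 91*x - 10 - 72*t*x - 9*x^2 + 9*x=t*(80 - 72*x) - 9*x^2 + 100*x - 100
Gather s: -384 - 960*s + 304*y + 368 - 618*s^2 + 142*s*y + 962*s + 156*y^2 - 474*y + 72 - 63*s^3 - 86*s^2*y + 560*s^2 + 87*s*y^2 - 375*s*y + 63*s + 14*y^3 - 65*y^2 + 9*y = -63*s^3 + s^2*(-86*y - 58) + s*(87*y^2 - 233*y + 65) + 14*y^3 + 91*y^2 - 161*y + 56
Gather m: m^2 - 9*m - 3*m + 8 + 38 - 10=m^2 - 12*m + 36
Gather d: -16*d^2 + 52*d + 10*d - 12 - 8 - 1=-16*d^2 + 62*d - 21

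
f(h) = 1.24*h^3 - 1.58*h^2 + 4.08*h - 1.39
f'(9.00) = 276.96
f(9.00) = 811.31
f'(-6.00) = 156.96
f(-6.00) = -350.59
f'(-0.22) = 4.96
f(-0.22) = -2.38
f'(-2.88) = 44.04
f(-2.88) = -55.87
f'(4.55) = 66.72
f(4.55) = 101.27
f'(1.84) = 10.86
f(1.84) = 8.49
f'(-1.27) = 14.09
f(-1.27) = -11.66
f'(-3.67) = 65.78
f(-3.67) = -98.94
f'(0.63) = 3.57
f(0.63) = 0.86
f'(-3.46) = 59.55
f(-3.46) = -85.78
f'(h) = 3.72*h^2 - 3.16*h + 4.08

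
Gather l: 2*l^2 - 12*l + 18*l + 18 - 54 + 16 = 2*l^2 + 6*l - 20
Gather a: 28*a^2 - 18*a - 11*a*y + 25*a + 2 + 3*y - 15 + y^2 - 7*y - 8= 28*a^2 + a*(7 - 11*y) + y^2 - 4*y - 21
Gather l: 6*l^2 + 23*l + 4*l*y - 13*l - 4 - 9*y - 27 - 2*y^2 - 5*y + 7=6*l^2 + l*(4*y + 10) - 2*y^2 - 14*y - 24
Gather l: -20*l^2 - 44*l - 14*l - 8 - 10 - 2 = -20*l^2 - 58*l - 20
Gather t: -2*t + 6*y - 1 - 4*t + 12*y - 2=-6*t + 18*y - 3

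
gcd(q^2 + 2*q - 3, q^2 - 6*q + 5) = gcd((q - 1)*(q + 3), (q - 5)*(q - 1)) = q - 1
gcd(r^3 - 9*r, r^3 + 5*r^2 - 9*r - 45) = r^2 - 9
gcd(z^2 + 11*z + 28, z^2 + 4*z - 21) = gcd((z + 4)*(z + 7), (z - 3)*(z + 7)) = z + 7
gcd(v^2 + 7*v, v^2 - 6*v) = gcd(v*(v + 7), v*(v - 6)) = v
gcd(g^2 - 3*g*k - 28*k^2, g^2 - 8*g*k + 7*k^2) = g - 7*k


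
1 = 1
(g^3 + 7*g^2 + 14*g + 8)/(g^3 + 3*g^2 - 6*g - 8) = (g + 2)/(g - 2)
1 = 1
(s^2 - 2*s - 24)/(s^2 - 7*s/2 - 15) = 2*(s + 4)/(2*s + 5)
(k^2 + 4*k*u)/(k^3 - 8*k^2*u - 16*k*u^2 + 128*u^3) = k/(k^2 - 12*k*u + 32*u^2)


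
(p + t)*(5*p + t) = 5*p^2 + 6*p*t + t^2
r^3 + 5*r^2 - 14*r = r*(r - 2)*(r + 7)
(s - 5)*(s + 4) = s^2 - s - 20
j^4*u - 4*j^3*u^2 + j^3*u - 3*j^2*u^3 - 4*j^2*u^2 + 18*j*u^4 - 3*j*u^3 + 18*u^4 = (j - 3*u)^2*(j + 2*u)*(j*u + u)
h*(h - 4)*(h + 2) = h^3 - 2*h^2 - 8*h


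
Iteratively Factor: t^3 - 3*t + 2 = (t - 1)*(t^2 + t - 2) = (t - 1)*(t + 2)*(t - 1)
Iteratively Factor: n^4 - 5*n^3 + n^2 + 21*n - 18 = (n - 3)*(n^3 - 2*n^2 - 5*n + 6) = (n - 3)*(n - 1)*(n^2 - n - 6) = (n - 3)*(n - 1)*(n + 2)*(n - 3)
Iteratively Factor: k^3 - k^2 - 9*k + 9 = (k + 3)*(k^2 - 4*k + 3) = (k - 1)*(k + 3)*(k - 3)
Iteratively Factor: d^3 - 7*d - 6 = (d - 3)*(d^2 + 3*d + 2) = (d - 3)*(d + 2)*(d + 1)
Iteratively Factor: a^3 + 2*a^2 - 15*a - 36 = (a + 3)*(a^2 - a - 12) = (a + 3)^2*(a - 4)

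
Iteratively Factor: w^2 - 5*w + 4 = (w - 1)*(w - 4)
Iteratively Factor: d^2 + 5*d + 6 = (d + 3)*(d + 2)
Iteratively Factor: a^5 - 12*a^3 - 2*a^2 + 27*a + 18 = (a - 2)*(a^4 + 2*a^3 - 8*a^2 - 18*a - 9) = (a - 2)*(a + 3)*(a^3 - a^2 - 5*a - 3) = (a - 2)*(a + 1)*(a + 3)*(a^2 - 2*a - 3) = (a - 2)*(a + 1)^2*(a + 3)*(a - 3)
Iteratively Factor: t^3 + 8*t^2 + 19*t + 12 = (t + 4)*(t^2 + 4*t + 3) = (t + 3)*(t + 4)*(t + 1)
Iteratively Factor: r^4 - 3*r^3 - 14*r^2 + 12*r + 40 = (r - 2)*(r^3 - r^2 - 16*r - 20) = (r - 5)*(r - 2)*(r^2 + 4*r + 4) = (r - 5)*(r - 2)*(r + 2)*(r + 2)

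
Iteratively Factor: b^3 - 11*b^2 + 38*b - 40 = (b - 5)*(b^2 - 6*b + 8) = (b - 5)*(b - 2)*(b - 4)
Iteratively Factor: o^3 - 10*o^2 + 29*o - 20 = (o - 5)*(o^2 - 5*o + 4) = (o - 5)*(o - 4)*(o - 1)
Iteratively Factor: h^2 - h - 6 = (h - 3)*(h + 2)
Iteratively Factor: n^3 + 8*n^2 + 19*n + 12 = (n + 4)*(n^2 + 4*n + 3) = (n + 1)*(n + 4)*(n + 3)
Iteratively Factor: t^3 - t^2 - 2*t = (t)*(t^2 - t - 2) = t*(t - 2)*(t + 1)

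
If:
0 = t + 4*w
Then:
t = -4*w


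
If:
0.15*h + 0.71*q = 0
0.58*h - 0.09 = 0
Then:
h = 0.16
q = -0.03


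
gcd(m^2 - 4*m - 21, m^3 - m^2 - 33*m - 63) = m^2 - 4*m - 21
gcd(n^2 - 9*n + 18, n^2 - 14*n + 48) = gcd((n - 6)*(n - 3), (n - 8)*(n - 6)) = n - 6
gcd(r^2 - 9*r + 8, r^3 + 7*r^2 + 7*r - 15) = r - 1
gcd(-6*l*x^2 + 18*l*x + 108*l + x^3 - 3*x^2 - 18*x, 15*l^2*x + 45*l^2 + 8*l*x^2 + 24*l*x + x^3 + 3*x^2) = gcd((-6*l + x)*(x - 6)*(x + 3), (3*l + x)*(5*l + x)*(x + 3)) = x + 3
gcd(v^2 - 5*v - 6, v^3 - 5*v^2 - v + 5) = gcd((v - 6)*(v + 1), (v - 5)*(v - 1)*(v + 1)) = v + 1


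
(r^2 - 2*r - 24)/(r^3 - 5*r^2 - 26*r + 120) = (r + 4)/(r^2 + r - 20)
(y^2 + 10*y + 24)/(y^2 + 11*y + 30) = (y + 4)/(y + 5)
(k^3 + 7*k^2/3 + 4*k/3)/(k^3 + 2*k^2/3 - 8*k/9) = 3*(k + 1)/(3*k - 2)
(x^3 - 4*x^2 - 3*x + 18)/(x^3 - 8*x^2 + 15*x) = (x^2 - x - 6)/(x*(x - 5))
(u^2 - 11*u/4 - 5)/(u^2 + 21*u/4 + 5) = (u - 4)/(u + 4)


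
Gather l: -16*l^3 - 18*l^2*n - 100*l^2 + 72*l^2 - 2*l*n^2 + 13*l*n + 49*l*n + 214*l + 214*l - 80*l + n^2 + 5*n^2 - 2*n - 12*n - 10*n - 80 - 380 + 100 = -16*l^3 + l^2*(-18*n - 28) + l*(-2*n^2 + 62*n + 348) + 6*n^2 - 24*n - 360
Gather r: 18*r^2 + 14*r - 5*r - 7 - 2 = 18*r^2 + 9*r - 9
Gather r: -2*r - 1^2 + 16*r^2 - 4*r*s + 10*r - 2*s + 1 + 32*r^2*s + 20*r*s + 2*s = r^2*(32*s + 16) + r*(16*s + 8)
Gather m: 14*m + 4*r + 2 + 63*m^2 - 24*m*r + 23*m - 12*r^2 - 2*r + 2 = 63*m^2 + m*(37 - 24*r) - 12*r^2 + 2*r + 4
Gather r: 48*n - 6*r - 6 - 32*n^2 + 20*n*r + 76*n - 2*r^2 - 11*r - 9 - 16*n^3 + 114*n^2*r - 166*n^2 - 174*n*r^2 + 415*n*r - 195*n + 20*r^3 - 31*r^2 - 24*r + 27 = -16*n^3 - 198*n^2 - 71*n + 20*r^3 + r^2*(-174*n - 33) + r*(114*n^2 + 435*n - 41) + 12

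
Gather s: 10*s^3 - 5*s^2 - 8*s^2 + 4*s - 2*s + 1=10*s^3 - 13*s^2 + 2*s + 1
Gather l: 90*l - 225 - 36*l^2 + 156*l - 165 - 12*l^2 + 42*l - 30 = -48*l^2 + 288*l - 420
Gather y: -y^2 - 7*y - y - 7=-y^2 - 8*y - 7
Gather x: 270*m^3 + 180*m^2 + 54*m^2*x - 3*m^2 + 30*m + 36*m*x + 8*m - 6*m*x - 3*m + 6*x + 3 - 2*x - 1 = 270*m^3 + 177*m^2 + 35*m + x*(54*m^2 + 30*m + 4) + 2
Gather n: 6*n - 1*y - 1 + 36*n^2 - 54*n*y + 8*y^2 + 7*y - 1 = 36*n^2 + n*(6 - 54*y) + 8*y^2 + 6*y - 2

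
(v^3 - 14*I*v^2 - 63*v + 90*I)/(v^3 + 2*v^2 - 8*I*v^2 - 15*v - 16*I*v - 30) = (v - 6*I)/(v + 2)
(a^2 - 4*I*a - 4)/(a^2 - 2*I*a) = (a - 2*I)/a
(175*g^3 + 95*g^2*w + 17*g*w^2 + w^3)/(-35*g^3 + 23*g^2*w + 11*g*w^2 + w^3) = (5*g + w)/(-g + w)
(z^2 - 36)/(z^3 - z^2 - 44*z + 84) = (z + 6)/(z^2 + 5*z - 14)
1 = 1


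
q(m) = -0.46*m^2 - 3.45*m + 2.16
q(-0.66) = 4.24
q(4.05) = -19.36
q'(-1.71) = -1.88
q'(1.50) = -4.83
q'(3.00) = -6.21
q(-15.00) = -49.59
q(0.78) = -0.81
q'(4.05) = -7.18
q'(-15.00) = 10.35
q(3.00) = -12.33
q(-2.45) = 7.85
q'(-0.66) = -2.84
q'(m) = -0.92*m - 3.45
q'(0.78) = -4.17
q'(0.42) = -3.84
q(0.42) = 0.63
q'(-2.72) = -0.95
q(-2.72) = 8.14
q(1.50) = -4.05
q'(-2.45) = -1.20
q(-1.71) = 6.71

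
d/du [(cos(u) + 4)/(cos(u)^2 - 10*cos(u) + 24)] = (cos(u)^2 + 8*cos(u) - 64)*sin(u)/(cos(u)^2 - 10*cos(u) + 24)^2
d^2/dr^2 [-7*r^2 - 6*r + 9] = -14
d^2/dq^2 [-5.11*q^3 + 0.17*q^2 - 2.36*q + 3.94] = 0.34 - 30.66*q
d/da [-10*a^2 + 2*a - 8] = 2 - 20*a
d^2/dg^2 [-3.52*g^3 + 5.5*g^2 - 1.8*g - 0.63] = 11.0 - 21.12*g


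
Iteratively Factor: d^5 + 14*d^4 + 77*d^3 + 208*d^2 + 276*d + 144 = (d + 2)*(d^4 + 12*d^3 + 53*d^2 + 102*d + 72) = (d + 2)*(d + 3)*(d^3 + 9*d^2 + 26*d + 24) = (d + 2)^2*(d + 3)*(d^2 + 7*d + 12) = (d + 2)^2*(d + 3)^2*(d + 4)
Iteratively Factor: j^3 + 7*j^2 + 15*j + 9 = (j + 3)*(j^2 + 4*j + 3) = (j + 3)^2*(j + 1)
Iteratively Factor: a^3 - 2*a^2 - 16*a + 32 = (a - 2)*(a^2 - 16) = (a - 4)*(a - 2)*(a + 4)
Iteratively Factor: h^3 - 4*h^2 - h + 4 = (h - 4)*(h^2 - 1) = (h - 4)*(h - 1)*(h + 1)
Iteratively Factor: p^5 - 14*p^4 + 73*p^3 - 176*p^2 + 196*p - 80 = (p - 4)*(p^4 - 10*p^3 + 33*p^2 - 44*p + 20) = (p - 4)*(p - 1)*(p^3 - 9*p^2 + 24*p - 20) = (p - 4)*(p - 2)*(p - 1)*(p^2 - 7*p + 10) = (p - 4)*(p - 2)^2*(p - 1)*(p - 5)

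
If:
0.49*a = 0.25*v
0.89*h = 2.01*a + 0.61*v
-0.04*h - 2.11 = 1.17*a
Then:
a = -1.61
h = -5.78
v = -3.15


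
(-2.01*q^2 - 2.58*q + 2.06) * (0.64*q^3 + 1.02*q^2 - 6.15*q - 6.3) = -1.2864*q^5 - 3.7014*q^4 + 11.0483*q^3 + 30.6312*q^2 + 3.585*q - 12.978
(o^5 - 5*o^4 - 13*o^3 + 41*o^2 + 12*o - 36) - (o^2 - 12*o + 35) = o^5 - 5*o^4 - 13*o^3 + 40*o^2 + 24*o - 71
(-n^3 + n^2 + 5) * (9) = -9*n^3 + 9*n^2 + 45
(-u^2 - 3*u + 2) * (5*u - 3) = -5*u^3 - 12*u^2 + 19*u - 6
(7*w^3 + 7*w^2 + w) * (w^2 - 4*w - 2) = 7*w^5 - 21*w^4 - 41*w^3 - 18*w^2 - 2*w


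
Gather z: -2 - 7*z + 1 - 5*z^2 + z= -5*z^2 - 6*z - 1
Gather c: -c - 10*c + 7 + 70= 77 - 11*c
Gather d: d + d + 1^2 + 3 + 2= 2*d + 6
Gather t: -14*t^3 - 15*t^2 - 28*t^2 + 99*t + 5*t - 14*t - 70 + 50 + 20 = -14*t^3 - 43*t^2 + 90*t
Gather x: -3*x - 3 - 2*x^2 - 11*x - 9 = -2*x^2 - 14*x - 12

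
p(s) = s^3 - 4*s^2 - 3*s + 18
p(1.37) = 8.95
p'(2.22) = -5.97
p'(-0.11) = -2.08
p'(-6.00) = 153.00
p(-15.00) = -4212.00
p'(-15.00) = 792.00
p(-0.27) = 18.50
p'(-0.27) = -0.62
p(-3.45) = -60.32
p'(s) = 3*s^2 - 8*s - 3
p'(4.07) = 14.13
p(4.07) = 6.95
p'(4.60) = 23.68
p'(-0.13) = -1.91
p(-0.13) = 18.32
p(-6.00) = -324.00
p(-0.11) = 18.28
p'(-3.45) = 60.31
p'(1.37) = -8.33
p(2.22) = 2.57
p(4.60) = 16.90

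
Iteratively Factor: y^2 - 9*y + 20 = (y - 5)*(y - 4)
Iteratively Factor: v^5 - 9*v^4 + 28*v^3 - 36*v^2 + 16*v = (v - 4)*(v^4 - 5*v^3 + 8*v^2 - 4*v) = (v - 4)*(v - 2)*(v^3 - 3*v^2 + 2*v) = (v - 4)*(v - 2)^2*(v^2 - v) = v*(v - 4)*(v - 2)^2*(v - 1)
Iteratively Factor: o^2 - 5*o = (o - 5)*(o)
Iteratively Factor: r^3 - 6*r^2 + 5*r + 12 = (r - 3)*(r^2 - 3*r - 4) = (r - 4)*(r - 3)*(r + 1)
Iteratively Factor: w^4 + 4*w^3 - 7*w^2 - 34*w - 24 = (w + 2)*(w^3 + 2*w^2 - 11*w - 12) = (w + 1)*(w + 2)*(w^2 + w - 12) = (w + 1)*(w + 2)*(w + 4)*(w - 3)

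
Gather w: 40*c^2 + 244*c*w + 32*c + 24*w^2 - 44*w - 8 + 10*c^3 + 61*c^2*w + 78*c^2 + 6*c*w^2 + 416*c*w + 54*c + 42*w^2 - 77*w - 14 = 10*c^3 + 118*c^2 + 86*c + w^2*(6*c + 66) + w*(61*c^2 + 660*c - 121) - 22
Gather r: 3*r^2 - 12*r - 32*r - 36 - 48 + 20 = 3*r^2 - 44*r - 64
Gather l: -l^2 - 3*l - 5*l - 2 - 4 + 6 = -l^2 - 8*l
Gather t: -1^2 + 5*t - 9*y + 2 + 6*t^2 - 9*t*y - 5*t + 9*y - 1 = 6*t^2 - 9*t*y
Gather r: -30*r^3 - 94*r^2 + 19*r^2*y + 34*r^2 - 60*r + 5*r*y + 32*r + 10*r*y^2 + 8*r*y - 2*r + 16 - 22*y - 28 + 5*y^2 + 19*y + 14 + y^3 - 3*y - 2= -30*r^3 + r^2*(19*y - 60) + r*(10*y^2 + 13*y - 30) + y^3 + 5*y^2 - 6*y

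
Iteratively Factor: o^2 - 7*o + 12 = (o - 4)*(o - 3)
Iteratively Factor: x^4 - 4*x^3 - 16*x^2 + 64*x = (x - 4)*(x^3 - 16*x) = (x - 4)*(x + 4)*(x^2 - 4*x) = x*(x - 4)*(x + 4)*(x - 4)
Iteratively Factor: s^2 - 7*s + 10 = (s - 5)*(s - 2)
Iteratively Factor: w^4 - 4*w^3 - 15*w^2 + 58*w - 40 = (w - 1)*(w^3 - 3*w^2 - 18*w + 40) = (w - 2)*(w - 1)*(w^2 - w - 20) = (w - 5)*(w - 2)*(w - 1)*(w + 4)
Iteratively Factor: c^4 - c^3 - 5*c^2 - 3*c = (c + 1)*(c^3 - 2*c^2 - 3*c) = (c + 1)^2*(c^2 - 3*c) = c*(c + 1)^2*(c - 3)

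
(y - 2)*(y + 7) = y^2 + 5*y - 14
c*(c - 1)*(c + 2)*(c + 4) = c^4 + 5*c^3 + 2*c^2 - 8*c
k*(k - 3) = k^2 - 3*k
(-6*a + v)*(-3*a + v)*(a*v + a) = 18*a^3*v + 18*a^3 - 9*a^2*v^2 - 9*a^2*v + a*v^3 + a*v^2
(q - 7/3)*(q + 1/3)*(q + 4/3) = q^3 - 2*q^2/3 - 31*q/9 - 28/27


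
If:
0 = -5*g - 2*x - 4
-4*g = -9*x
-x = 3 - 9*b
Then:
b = 143/477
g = -36/53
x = -16/53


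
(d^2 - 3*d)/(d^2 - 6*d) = (d - 3)/(d - 6)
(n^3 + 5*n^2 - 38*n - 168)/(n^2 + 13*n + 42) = (n^2 - 2*n - 24)/(n + 6)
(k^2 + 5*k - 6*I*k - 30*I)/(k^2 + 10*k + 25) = (k - 6*I)/(k + 5)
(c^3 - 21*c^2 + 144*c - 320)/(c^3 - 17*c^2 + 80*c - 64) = (c - 5)/(c - 1)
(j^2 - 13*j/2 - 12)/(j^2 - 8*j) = (j + 3/2)/j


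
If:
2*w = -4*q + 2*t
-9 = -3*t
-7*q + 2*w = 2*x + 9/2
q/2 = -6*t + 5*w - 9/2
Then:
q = -5/7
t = 3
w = 31/7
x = 131/28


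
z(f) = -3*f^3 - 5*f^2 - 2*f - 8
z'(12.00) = -1418.00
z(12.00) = -5936.00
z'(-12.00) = -1178.00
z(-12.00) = 4480.00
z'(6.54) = -452.34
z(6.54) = -1074.12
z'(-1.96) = -16.97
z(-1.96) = -0.70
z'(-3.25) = -64.56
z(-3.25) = 48.67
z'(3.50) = -147.25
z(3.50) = -204.88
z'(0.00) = -2.00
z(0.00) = -8.00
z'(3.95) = -181.92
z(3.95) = -278.80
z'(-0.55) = 0.78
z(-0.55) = -7.91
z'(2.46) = -81.06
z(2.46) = -87.84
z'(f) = -9*f^2 - 10*f - 2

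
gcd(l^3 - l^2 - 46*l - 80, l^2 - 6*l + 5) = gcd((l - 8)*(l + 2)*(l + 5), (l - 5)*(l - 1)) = 1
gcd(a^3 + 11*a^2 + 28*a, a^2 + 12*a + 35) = a + 7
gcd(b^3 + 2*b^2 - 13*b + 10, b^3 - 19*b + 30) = b^2 + 3*b - 10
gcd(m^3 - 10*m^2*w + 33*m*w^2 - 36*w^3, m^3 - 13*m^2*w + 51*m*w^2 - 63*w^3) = m^2 - 6*m*w + 9*w^2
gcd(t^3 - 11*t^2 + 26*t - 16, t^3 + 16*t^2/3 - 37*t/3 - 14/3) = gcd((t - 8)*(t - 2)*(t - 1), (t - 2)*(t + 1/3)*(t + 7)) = t - 2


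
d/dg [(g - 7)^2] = 2*g - 14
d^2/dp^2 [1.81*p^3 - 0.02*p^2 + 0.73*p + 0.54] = 10.86*p - 0.04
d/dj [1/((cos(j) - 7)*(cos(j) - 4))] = (2*cos(j) - 11)*sin(j)/((cos(j) - 7)^2*(cos(j) - 4)^2)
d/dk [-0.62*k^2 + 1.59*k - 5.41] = 1.59 - 1.24*k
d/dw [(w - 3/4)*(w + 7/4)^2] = (4*w + 7)*(12*w + 1)/16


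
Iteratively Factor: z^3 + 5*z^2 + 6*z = (z + 3)*(z^2 + 2*z) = (z + 2)*(z + 3)*(z)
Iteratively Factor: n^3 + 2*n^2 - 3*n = (n)*(n^2 + 2*n - 3) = n*(n - 1)*(n + 3)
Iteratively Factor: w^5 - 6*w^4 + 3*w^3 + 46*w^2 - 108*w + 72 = (w - 2)*(w^4 - 4*w^3 - 5*w^2 + 36*w - 36) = (w - 2)*(w + 3)*(w^3 - 7*w^2 + 16*w - 12) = (w - 2)^2*(w + 3)*(w^2 - 5*w + 6) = (w - 2)^3*(w + 3)*(w - 3)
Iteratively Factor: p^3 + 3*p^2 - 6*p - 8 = (p + 1)*(p^2 + 2*p - 8) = (p + 1)*(p + 4)*(p - 2)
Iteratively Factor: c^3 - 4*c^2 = (c)*(c^2 - 4*c) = c*(c - 4)*(c)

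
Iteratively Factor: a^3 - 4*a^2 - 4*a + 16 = (a - 4)*(a^2 - 4) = (a - 4)*(a - 2)*(a + 2)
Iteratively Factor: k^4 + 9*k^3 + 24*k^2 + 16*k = (k + 1)*(k^3 + 8*k^2 + 16*k) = k*(k + 1)*(k^2 + 8*k + 16) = k*(k + 1)*(k + 4)*(k + 4)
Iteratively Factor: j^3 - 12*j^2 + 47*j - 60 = (j - 5)*(j^2 - 7*j + 12) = (j - 5)*(j - 4)*(j - 3)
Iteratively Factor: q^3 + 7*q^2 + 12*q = (q + 4)*(q^2 + 3*q) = q*(q + 4)*(q + 3)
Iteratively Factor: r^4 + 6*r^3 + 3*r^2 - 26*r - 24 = (r + 3)*(r^3 + 3*r^2 - 6*r - 8) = (r - 2)*(r + 3)*(r^2 + 5*r + 4) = (r - 2)*(r + 1)*(r + 3)*(r + 4)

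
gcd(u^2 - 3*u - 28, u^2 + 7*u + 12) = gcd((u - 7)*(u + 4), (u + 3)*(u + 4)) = u + 4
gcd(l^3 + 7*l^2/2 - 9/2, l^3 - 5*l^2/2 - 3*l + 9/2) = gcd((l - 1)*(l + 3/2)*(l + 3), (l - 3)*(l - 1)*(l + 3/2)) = l^2 + l/2 - 3/2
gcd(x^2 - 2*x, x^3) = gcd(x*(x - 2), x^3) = x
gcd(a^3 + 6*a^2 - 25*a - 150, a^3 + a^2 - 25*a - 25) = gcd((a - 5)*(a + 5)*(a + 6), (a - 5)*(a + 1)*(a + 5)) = a^2 - 25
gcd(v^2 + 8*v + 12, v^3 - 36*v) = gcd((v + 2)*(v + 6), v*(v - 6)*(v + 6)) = v + 6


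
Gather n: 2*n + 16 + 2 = 2*n + 18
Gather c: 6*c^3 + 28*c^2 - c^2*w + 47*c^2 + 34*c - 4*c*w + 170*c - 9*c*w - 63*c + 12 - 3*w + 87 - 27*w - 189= 6*c^3 + c^2*(75 - w) + c*(141 - 13*w) - 30*w - 90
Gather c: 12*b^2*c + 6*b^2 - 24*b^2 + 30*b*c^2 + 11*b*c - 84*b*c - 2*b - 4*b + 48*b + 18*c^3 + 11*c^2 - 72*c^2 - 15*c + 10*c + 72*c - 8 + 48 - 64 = -18*b^2 + 42*b + 18*c^3 + c^2*(30*b - 61) + c*(12*b^2 - 73*b + 67) - 24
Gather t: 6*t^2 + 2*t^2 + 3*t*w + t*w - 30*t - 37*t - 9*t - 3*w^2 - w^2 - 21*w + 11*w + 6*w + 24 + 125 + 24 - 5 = 8*t^2 + t*(4*w - 76) - 4*w^2 - 4*w + 168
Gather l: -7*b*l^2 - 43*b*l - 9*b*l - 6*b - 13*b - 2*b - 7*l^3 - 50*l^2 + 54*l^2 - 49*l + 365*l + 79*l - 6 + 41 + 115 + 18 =-21*b - 7*l^3 + l^2*(4 - 7*b) + l*(395 - 52*b) + 168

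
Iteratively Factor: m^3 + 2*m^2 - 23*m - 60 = (m + 4)*(m^2 - 2*m - 15) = (m - 5)*(m + 4)*(m + 3)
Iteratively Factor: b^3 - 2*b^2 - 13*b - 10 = (b - 5)*(b^2 + 3*b + 2) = (b - 5)*(b + 2)*(b + 1)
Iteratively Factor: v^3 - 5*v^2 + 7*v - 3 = (v - 1)*(v^2 - 4*v + 3) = (v - 1)^2*(v - 3)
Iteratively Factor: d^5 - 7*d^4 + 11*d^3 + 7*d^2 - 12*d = (d - 1)*(d^4 - 6*d^3 + 5*d^2 + 12*d) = (d - 3)*(d - 1)*(d^3 - 3*d^2 - 4*d) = (d - 3)*(d - 1)*(d + 1)*(d^2 - 4*d) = d*(d - 3)*(d - 1)*(d + 1)*(d - 4)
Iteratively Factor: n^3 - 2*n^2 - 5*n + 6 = (n + 2)*(n^2 - 4*n + 3) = (n - 3)*(n + 2)*(n - 1)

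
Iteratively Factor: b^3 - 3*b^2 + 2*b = (b - 2)*(b^2 - b) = (b - 2)*(b - 1)*(b)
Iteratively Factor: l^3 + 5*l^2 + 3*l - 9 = (l + 3)*(l^2 + 2*l - 3) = (l - 1)*(l + 3)*(l + 3)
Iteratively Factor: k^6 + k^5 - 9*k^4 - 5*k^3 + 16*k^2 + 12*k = (k - 2)*(k^5 + 3*k^4 - 3*k^3 - 11*k^2 - 6*k) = k*(k - 2)*(k^4 + 3*k^3 - 3*k^2 - 11*k - 6) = k*(k - 2)^2*(k^3 + 5*k^2 + 7*k + 3) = k*(k - 2)^2*(k + 3)*(k^2 + 2*k + 1) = k*(k - 2)^2*(k + 1)*(k + 3)*(k + 1)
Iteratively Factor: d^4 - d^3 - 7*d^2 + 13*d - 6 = (d - 1)*(d^3 - 7*d + 6) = (d - 1)*(d + 3)*(d^2 - 3*d + 2) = (d - 1)^2*(d + 3)*(d - 2)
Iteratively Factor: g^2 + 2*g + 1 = (g + 1)*(g + 1)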